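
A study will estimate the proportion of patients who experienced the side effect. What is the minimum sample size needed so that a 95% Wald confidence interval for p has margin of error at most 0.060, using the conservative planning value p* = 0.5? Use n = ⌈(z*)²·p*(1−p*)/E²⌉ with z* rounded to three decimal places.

n = 267

The 95% critical value is z* = 1.960.
p*(1−p*) = 0.2500.
(z*)²·p*(1−p*)/E² = 3.841600·0.2500/0.003600 = 266.778.
⌈266.778⌉ = 267.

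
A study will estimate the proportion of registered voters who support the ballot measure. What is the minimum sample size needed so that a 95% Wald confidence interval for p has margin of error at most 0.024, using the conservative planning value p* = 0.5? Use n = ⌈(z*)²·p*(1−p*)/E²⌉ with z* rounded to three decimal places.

For 95% confidence, z* = 1.960.
p*(1−p*) = 0.50·0.50 = 0.2500.
Required n before rounding: 3.841600 × 0.2500 / 0.024² = 1667.361.
Rounding up, n = 1668.

n = 1668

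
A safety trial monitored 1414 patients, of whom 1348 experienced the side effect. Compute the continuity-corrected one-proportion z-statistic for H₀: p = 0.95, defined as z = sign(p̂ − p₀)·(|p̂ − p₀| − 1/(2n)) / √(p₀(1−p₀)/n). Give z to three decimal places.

The sample proportion is 1348/1414 = 0.95332. p̂ − p₀ = 0.003324.
1/(2n) = 0.000354.
Corrected numerator: |0.003324| − 0.000354 = 0.002970.
Under H₀, SE = √(p₀(1−p₀)/n) = √(0.95·0.05/1414) = √0.000033593 = 0.005796.
z = +0.002970/0.005796 = 0.512.

z = 0.512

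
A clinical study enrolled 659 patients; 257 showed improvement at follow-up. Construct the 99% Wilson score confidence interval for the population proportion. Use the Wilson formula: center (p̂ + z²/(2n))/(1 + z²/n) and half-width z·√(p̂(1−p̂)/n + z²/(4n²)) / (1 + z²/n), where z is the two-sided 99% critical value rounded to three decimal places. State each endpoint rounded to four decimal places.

(0.3424, 0.4398)

p̂ = 257/659 = 0.38998; z = 2.576, so z² = 6.635776.
Denominator 1 + z²/n = 1 + 6.635776/659 = 1.010069.
Adjusted center: (0.38998 + z²/(2n))/1.010069 = 0.39108.
Radicand: p̂(1−p̂)/n + z²/(4n²) = 0.000360996 + 0.000003820 = 0.000364816.
Half-width = 2.576·√0.000364816/1.010069 = 0.04871.
So the interval runs from 0.3424 to 0.4398.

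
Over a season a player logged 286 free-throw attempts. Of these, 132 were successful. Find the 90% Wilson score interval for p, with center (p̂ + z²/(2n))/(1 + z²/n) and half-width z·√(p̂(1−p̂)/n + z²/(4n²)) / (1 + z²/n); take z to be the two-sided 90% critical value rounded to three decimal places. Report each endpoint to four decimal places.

p̂ = 132/286 = 0.46154; z = 1.645, so z² = 2.706025.
1 + z²/n = 1.009462.
Adjusted center: (0.46154 + z²/(2n))/1.009462 = 0.46190.
Radicand: p̂(1−p̂)/n + z²/(4n²) = 0.000868954 + 0.000008271 = 0.000877225.
Half-width = z·√(radicand)/denom = 1.645·0.029618/1.009462 = 0.04826.
So the interval runs from 0.4136 to 0.5102.

(0.4136, 0.5102)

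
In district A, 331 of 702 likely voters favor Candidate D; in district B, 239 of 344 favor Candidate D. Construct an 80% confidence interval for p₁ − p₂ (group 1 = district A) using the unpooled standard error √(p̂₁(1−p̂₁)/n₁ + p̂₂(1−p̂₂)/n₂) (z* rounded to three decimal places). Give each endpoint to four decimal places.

p̂₁ = 331/702 = 0.47151, p̂₂ = 239/344 = 0.69477; p̂₁ − p̂₂ = -0.22326.
SE = √(0.000354969 + 0.000616470) = √0.000971439 = 0.031168.
For 80% confidence, z* = 1.282. Margin of error = 0.03996.
Interval: -0.22326 ± 0.03996 → (-0.2632, -0.1833).

(-0.2632, -0.1833)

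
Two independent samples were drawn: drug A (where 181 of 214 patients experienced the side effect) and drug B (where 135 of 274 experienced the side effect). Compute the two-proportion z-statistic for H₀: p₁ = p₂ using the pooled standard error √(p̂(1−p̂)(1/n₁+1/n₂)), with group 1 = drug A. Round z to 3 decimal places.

p̂₁ = 181/214 = 0.84579, p̂₂ = 135/274 = 0.49270.
Pooled p̂ = (181+135)/(214+274) = 316/488 = 0.64754.
SE = √[p̂(1−p̂)(1/n₁+1/n₂)] = √[0.64754·0.35246·(1/214+1/274)] ≈ 0.043583.
z = (p̂₁ − p̂₂)/SE = (0.84579 − 0.49270)/0.043583 = 0.35309/0.043583 = 8.102.

z = 8.102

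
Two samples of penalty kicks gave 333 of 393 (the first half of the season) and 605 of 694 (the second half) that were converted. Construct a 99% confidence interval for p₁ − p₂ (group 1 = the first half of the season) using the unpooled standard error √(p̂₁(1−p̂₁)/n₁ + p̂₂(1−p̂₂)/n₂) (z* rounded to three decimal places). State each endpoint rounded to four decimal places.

(-0.0815, 0.0326)

p̂₁ = 333/393 = 0.84733, p̂₂ = 605/694 = 0.87176; p̂₁ − p̂₂ = -0.02443.
SE = √(0.000329168 + 0.000161089) = √0.000490257 = 0.022142.
For 99% confidence, z* = 2.576. Margin of error = 0.05704.
CI: -0.02443 ± 0.05704 = (-0.0815, 0.0326).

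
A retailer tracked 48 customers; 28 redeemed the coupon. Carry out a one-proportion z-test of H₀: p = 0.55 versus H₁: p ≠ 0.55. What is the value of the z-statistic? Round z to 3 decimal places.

z = 0.464

With x = 28 successes in n = 48, p̂ = 0.58333.
SE₀ = √(0.55·0.45/48) = 0.071807.
z = (p̂ − p₀)/SE = (0.58333 − 0.55)/0.071807 = 0.464.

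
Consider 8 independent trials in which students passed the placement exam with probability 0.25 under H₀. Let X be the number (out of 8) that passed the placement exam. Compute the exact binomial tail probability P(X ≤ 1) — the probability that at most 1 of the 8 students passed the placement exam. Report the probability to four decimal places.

X ~ Binomial(n=8, p=0.25).
P(X ≤ 1) = C(8,0)·0.25^0·0.75^8 + C(8,1)·0.25^1·0.75^7.
= 0.100113 + 0.266968 = 0.3671.

P = 0.3671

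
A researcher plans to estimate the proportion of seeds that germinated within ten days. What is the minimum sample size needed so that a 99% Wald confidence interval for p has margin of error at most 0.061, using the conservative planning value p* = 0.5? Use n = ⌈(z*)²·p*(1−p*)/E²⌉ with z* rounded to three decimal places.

For 99% confidence, z* = 2.576.
p*(1−p*) = 0.50·0.50 = 0.2500.
Required n before rounding: 6.635776 × 0.2500 / 0.061² = 445.833.
Rounding up, n = 446.

n = 446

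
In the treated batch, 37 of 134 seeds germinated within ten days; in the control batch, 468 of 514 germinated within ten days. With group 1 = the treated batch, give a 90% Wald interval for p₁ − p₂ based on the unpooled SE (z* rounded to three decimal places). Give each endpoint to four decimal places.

p̂₁ = 37/134 = 0.27612, p̂₂ = 468/514 = 0.91051; p̂₁ − p̂₂ = -0.63439.
SE = √(0.001491623 + 0.000158531) = √0.001650154 = 0.040622.
For 90% confidence, z* = 1.645. Margin = 1.645·0.040622 = 0.06682.
So the interval runs from -0.7012 to -0.5676.

(-0.7012, -0.5676)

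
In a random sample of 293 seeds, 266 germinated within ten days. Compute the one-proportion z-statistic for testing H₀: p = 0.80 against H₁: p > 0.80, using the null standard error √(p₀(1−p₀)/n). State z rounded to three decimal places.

z = 4.615

p̂ = 266/293 = 0.90785.
Under H₀, SE = √(p₀(1−p₀)/n) = √(0.80·0.20/293) = √0.000546075 = 0.023368.
Test statistic: z = 0.10785/0.023368 = 4.615.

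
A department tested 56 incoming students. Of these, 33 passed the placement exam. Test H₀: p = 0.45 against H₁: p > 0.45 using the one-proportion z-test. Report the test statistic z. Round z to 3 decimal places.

z = 2.095

p̂ = 33/56 = 0.58929.
Null standard error: √(0.45·0.55/56) = √0.004419643 = 0.066480.
z = (p̂ − p₀)/SE = (0.58929 − 0.45)/0.066480 = 2.095.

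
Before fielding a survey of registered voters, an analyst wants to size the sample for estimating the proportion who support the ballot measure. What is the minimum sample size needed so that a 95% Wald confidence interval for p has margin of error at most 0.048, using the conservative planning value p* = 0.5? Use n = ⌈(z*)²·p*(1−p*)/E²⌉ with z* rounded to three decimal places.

The 95% critical value is z* = 1.960.
p*(1−p*) = 0.50·0.50 = 0.2500.
Required n before rounding: 3.841600 × 0.2500 / 0.048² = 416.840.
⌈416.840⌉ = 417.

n = 417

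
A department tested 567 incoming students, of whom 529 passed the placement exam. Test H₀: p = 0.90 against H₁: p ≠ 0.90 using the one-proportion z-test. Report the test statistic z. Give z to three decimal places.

Sample proportion p̂ = 529/567 = 0.93298.
Under H₀, SE = √(p₀(1−p₀)/n) = √(0.90·0.10/567) = √0.000158730 = 0.012599.
z = (0.93298 − 0.90)/0.012599 = 0.03298/0.012599 = 2.618.

z = 2.618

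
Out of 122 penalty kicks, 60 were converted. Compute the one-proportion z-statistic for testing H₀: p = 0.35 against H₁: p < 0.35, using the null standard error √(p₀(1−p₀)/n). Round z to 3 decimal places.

z = 3.284

The sample proportion is 60/122 = 0.49180.
Under H₀, SE = √(p₀(1−p₀)/n) = √(0.35·0.65/122) = √0.001864754 = 0.043183.
Test statistic: z = 0.14180/0.043183 = 3.284.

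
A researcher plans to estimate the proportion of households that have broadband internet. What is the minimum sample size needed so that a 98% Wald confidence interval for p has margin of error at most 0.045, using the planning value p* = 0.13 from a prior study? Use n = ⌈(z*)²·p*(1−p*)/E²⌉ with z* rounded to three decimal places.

z* = 2.326 at the 98% level.
p*(1−p*) = 0.13·0.87 = 0.1131.
(z*)²·p*(1−p*)/E² = 5.410276·0.1131/0.002025 = 302.174.
Rounding up, n = 303.

n = 303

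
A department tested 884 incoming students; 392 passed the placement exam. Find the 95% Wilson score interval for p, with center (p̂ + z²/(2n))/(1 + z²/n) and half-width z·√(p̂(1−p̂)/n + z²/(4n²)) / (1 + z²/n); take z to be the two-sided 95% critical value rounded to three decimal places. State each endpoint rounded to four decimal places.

p̂ = 392/884 = 0.44344; z = 1.960, so z² = 3.841600.
1 + z²/n = 1.004346.
Center = (0.44344 + 0.002173)/1.004346 = 0.44368.
Radicand: p̂(1−p̂)/n + z²/(4n²) = 0.000279186 + 0.000001229 = 0.000280415.
Half-width = z·√(radicand)/denom = 1.960·0.016746/1.004346 = 0.03268.
Interval: 0.44368 ± 0.03268 → (0.4110, 0.4764).

(0.4110, 0.4764)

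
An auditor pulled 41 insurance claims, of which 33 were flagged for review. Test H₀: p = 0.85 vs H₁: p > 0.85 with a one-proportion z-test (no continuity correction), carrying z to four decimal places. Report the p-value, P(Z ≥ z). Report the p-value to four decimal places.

p-value = 0.7908

The sample proportion is 33/41 = 0.80488.
SE₀ = √(0.85·0.15/41) = 0.055765.
z = (p̂ − p₀)/SE = (33/41 − 0.85)/0.055765 ≈ -0.8091.
p-value = P(Z ≥ z) with z = -0.8091 → 0.7908.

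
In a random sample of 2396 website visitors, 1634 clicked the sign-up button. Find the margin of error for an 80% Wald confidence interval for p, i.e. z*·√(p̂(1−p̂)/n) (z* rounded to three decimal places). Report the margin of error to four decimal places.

The sample proportion is 1634/2396 = 0.68197.
SE(p̂) = √(0.68197·0.31803/2396) = 0.009514.
The 80% critical value is z* = 1.282.
So ME = 0.0122.

ME = 0.0122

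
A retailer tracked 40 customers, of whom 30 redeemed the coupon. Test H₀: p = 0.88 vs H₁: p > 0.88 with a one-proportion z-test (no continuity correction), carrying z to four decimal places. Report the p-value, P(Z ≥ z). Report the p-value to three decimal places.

p-value = 0.994

With x = 30 successes in n = 40, p̂ = 0.75000.
Null standard error: √(0.88·0.12/40) = √0.002640000 = 0.051381.
Test statistic (full precision, shown to 4 dp): z = (30/40 − 0.88)/SE₀ ≈ -2.5301.
p-value = P(Z ≥ z) with z = -2.5301 → 0.994.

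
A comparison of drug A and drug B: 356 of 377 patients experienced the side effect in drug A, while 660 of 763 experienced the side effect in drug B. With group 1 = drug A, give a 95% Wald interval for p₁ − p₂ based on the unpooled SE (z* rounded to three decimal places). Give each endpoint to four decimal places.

(0.0458, 0.1128)

p̂₁ = 356/377 = 0.94430, p̂₂ = 660/763 = 0.86501; p̂₁ − p̂₂ = 0.07929.
Unpooled SE = √(p̂₁(1−p̂₁)/n₁ + p̂₂(1−p̂₂)/n₂) = √(0.000139523 + 0.000153041) = 0.017104.
For 95% confidence, z* = 1.960. Margin of error = 0.03352.
So the interval runs from 0.0458 to 0.1128.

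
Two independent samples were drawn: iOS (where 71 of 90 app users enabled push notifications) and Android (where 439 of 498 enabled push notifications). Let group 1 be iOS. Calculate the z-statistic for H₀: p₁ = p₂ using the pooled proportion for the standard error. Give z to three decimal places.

p̂₁ = 71/90 = 0.78889, p̂₂ = 439/498 = 0.88153.
Pooling: p̂ = 510/588 = 0.86735.
Pooled SE = √[0.1150562·0.01311914] ≈ 0.038852.
z = (p̂₁ − p̂₂)/SE = (0.78889 − 0.88153)/0.038852 = -0.09264/0.038852 = -2.384.

z = -2.384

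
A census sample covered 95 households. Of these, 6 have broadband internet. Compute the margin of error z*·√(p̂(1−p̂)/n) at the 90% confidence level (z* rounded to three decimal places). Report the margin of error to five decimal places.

With x = 6 successes in n = 95, p̂ = 0.06316.
Standard error of p̂: √(0.059169/95) = √0.000622831 = 0.024957.
z* = 1.645 at the 90% level.
So ME = 0.04105.

ME = 0.04105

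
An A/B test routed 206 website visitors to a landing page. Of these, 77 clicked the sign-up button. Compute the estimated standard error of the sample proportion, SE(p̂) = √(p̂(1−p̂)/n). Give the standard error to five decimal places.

With x = 77 successes in n = 206, p̂ = 0.37379.
p̂(1−p̂) = 0.37379·0.62621 = 0.234071.
SE = √(0.234071/206) = √0.001136267 = 0.03371.

SE = 0.03371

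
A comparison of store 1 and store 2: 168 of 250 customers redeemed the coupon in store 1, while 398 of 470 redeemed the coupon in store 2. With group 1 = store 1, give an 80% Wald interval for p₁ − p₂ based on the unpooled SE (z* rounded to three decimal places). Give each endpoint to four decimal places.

(-0.2184, -0.1312)

p̂₁ = 0.67200, p̂₂ = 0.84681, so the observed difference is -0.17481.
SE = √(0.000881664 + 0.000276008) = √0.001157672 = 0.034025.
z* = 1.282 at the 80% level. Margin of error = 0.04362.
CI: -0.17481 ± 0.04362 = (-0.2184, -0.1312).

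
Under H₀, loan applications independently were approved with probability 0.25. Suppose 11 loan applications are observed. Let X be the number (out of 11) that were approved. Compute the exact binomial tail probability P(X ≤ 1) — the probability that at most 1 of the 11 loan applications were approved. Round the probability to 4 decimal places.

P = 0.1971

X ~ Binomial(n=11, p=0.25).
P(X ≤ 1) = C(11,0)·0.25^0·0.75^11 + C(11,1)·0.25^1·0.75^10.
= 0.042235 + 0.154862 = 0.1971.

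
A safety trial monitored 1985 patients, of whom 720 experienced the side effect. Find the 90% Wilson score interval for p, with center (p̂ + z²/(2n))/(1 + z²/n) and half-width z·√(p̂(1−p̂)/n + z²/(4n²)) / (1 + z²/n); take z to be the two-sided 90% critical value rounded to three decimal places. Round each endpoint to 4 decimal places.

p̂ = 720/1985 = 0.36272; z = 1.645, so z² = 2.706025.
1 + z²/n = 1.001363.
Adjusted center: (0.36272 + z²/(2n))/1.001363 = 0.36291.
Radicand: p̂(1−p̂)/n + z²/(4n²) = 0.000116451 + 0.000000172 = 0.000116623.
Half-width = 1.645·√0.000116623/1.001363 = 0.01774.
So the interval runs from 0.3452 to 0.3806.

(0.3452, 0.3806)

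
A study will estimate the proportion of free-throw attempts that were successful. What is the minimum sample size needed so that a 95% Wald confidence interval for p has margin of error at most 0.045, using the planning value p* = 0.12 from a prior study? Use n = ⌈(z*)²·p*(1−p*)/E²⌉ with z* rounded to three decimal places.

The 95% critical value is z* = 1.960.
p*(1−p*) = 0.1056.
(z*)²·p*(1−p*)/E² = 3.841600·0.1056/0.002025 = 200.332.
⌈200.332⌉ = 201.

n = 201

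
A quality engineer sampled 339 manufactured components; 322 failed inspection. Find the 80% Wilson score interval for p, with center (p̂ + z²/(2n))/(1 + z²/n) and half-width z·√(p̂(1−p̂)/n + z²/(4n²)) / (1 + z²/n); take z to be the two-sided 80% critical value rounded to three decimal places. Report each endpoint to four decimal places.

Here p̂ = 322/339 = 0.94985 and z = 1.282 (z² = 1.643524).
1 + z²/n = 1.004848.
Center = (0.94985 + 0.002424)/1.004848 = 0.94768.
Radicand: p̂(1−p̂)/n + z²/(4n²) = 0.000140510 + 0.000003575 = 0.000144085.
Half-width = z·√(radicand)/denom = 1.282·0.012004/1.004848 = 0.01531.
CI: 0.94768 ± 0.01531 = (0.9324, 0.9630).

(0.9324, 0.9630)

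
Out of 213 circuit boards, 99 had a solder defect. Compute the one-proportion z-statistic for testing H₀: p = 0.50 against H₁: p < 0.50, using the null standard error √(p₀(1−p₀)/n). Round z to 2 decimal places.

Sample proportion p̂ = 99/213 = 0.46479.
SE₀ = √(0.50·0.50/213) = 0.034259.
z = (0.46479 − 0.50)/0.034259 = -0.03521/0.034259 = -1.03.

z = -1.03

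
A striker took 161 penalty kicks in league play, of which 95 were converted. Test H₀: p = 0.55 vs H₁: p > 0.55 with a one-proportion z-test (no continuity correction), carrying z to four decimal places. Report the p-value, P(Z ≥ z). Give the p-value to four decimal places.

p-value = 0.1534

Sample proportion p̂ = 95/161 = 0.59006.
SE₀ = √(0.55·0.45/161) = 0.039208.
z = (p̂ − p₀)/SE = (95/161 − 0.55)/0.039208 ≈ 1.0218.
p-value = P(Z ≥ z) with z = 1.0218 → 0.1534.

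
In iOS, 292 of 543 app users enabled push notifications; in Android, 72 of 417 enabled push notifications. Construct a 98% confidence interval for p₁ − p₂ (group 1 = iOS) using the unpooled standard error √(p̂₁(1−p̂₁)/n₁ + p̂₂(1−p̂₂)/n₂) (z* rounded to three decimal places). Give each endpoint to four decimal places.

(0.2993, 0.4309)

p̂₁ = 0.53775, p̂₂ = 0.17266, so the observed difference is 0.36509.
SE = √(0.000457780 + 0.000342565) = √0.000800345 = 0.028290.
For 98% confidence, z* = 2.326. Margin = 2.326·0.028290 = 0.06580.
So the interval runs from 0.2993 to 0.4309.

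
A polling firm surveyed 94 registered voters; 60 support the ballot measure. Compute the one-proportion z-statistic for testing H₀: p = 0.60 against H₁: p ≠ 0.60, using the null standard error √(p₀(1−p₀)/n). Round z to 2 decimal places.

z = 0.76

The sample proportion is 60/94 = 0.63830.
Null standard error: √(0.60·0.40/94) = √0.002553191 = 0.050529.
z = (0.63830 − 0.60)/0.050529 = 0.03830/0.050529 = 0.76.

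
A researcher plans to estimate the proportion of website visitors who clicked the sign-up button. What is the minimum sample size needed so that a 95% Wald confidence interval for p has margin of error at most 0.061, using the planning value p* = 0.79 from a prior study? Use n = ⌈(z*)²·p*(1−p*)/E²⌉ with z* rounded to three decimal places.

n = 172

z* = 1.960 at the 95% level.
p*(1−p*) = 0.1659.
(z*)²·p*(1−p*)/E² = 3.841600·0.1659/0.003721 = 171.277.
⌈171.277⌉ = 172.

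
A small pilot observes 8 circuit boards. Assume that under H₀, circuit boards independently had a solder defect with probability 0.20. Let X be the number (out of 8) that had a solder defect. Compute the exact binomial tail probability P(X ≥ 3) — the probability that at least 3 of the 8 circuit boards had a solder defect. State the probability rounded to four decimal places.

X is binomial with n = 8 and p = 0.20.
P(X ≥ 3) = Σ_{j=3}^{8} C(8,j)·0.20^j·0.80^{8−j}.
= 0.146801 + 0.045875 + 0.009175 + 0.001147 + 0.000082 + 0.000003 = 0.2031.

P = 0.2031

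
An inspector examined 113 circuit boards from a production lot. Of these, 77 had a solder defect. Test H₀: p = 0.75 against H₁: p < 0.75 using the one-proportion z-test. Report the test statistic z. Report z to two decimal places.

z = -1.68

The sample proportion is 77/113 = 0.68142.
Null standard error: √(0.75·0.25/113) = √0.001659292 = 0.040734.
z = (p̂ − p₀)/SE = (0.68142 − 0.75)/0.040734 = -1.68.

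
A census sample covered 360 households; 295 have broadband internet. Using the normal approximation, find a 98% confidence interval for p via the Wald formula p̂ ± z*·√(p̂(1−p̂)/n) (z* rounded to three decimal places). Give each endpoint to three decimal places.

Sample proportion p̂ = 295/360 = 0.81944.
SE = √(p̂(1−p̂)/n) = √(0.147955/360) = 0.020273.
The 98% critical value is z* = 2.326.
Margin of error: 2.326 × 0.020273 = 0.04715.
So the interval runs from 0.772 to 0.867.

(0.772, 0.867)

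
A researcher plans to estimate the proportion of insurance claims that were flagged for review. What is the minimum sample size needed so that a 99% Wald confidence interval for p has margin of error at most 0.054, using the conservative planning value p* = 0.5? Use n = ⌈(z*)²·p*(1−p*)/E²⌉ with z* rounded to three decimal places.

n = 569

The 99% critical value is z* = 2.576.
p*(1−p*) = 0.2500.
Required n before rounding: 6.635776 × 0.2500 / 0.054² = 568.911.
Rounding up, n = 569.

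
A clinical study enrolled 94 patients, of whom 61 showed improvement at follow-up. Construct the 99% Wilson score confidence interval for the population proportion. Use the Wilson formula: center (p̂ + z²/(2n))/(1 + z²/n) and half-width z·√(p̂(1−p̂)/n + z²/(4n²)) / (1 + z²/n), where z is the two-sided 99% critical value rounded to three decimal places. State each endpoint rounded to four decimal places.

(0.5162, 0.7621)

p̂ = 61/94 = 0.64894; z = 2.576, so z² = 6.635776.
1 + z²/n = 1.070593.
Center = (0.64894 + 0.035297)/1.070593 = 0.63912.
Radicand: p̂(1−p̂)/n + z²/(4n²) = 0.002423596 + 0.000187748 = 0.002611344.
Half-width = 2.576·√0.002611344/1.070593 = 0.12296.
So the interval runs from 0.5162 to 0.7621.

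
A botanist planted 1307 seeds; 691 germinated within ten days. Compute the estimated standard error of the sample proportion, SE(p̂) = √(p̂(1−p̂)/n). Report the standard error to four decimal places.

SE = 0.0138

With x = 691 successes in n = 1307, p̂ = 0.52869.
p̂(1−p̂) = 0.52869·0.47131 = 0.249177.
Dividing by n and taking the root: √0.000190648 = 0.0138.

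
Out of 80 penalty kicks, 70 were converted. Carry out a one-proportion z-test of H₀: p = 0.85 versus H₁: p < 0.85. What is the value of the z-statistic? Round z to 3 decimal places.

z = 0.626

Sample proportion p̂ = 70/80 = 0.87500.
SE₀ = √(0.85·0.15/80) = 0.039922.
z = (p̂ − p₀)/SE = (0.87500 − 0.85)/0.039922 = 0.626.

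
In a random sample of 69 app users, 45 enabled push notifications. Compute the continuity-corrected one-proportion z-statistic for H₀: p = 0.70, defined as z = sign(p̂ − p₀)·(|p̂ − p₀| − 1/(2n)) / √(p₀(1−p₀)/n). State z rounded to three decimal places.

z = -0.736

Sample proportion p̂ = 45/69 = 0.65217. p̂ − p₀ = -0.047826.
Continuity correction 1/(2n) = 1/138 = 0.007246.
Corrected numerator: |-0.047826| − 0.007246 = 0.040580.
Null standard error: √(0.70·0.30/69) = √0.003043478 = 0.055168.
z = (−)0.040580/0.055168 = -0.736.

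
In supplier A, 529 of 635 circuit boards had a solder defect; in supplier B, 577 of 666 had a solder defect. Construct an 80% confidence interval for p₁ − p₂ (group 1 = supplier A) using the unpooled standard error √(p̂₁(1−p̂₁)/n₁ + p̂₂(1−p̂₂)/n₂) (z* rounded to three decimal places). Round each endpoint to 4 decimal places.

p̂₁ = 529/635 = 0.83307, p̂₂ = 577/666 = 0.86637; p̂₁ − p̂₂ = -0.03330.
SE = √(0.000218998 + 0.000173837) = √0.000392835 = 0.019820.
For 80% confidence, z* = 1.282. Margin of error = 0.02541.
So the interval runs from -0.0587 to -0.0079.

(-0.0587, -0.0079)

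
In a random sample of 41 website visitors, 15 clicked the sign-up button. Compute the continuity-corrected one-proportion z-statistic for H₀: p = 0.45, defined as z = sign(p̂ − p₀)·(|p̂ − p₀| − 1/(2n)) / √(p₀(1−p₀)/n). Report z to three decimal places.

z = -0.926

The sample proportion is 15/41 = 0.36585. p̂ − p₀ = -0.084146.
1/(2n) = 0.012195.
Corrected numerator: |-0.084146| − 0.012195 = 0.071951.
SE₀ = √(0.45·0.55/41) = 0.077695.
z = −0.071951/0.077695 = -0.926.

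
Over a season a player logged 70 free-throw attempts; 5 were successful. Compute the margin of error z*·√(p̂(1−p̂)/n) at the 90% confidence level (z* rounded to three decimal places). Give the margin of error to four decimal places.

ME = 0.0506

Sample proportion p̂ = 5/70 = 0.07143.
Standard error of p̂: √(0.066327/70) = √0.000947522 = 0.030782.
The 90% critical value is z* = 1.645.
Margin of error = z*·SE = 1.645 × 0.030782 = 0.0506.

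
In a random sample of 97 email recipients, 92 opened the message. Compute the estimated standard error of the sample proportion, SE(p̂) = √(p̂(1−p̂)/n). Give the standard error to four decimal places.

SE = 0.0225

p̂ = 92/97 = 0.94845.
p̂(1−p̂) = 0.048893.
Dividing by n and taking the root: √0.000504052 = 0.0225.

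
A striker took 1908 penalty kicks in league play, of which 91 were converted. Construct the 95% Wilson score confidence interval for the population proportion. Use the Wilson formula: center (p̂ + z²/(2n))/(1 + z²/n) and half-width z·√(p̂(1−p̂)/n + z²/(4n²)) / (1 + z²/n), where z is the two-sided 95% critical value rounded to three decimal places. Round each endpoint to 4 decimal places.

p̂ = 91/1908 = 0.04769; z = 1.960, so z² = 3.841600.
Denominator 1 + z²/n = 1 + 3.841600/1908 = 1.002013.
Adjusted center: (0.04769 + z²/(2n))/1.002013 = 0.04860.
Radicand: p̂(1−p̂)/n + z²/(4n²) = 0.000023805 + 0.000000264 = 0.000024069.
Half-width = 1.960·√0.000024069/1.002013 = 0.00960.
So the interval runs from 0.0390 to 0.0582.

(0.0390, 0.0582)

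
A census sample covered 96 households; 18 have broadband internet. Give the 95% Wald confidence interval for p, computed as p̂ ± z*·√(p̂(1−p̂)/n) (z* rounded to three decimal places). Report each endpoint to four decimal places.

With x = 18 successes in n = 96, p̂ = 0.18750.
Standard error of p̂: √(0.152344/96) = √0.001586914 = 0.039836.
The 95% critical value is z* = 1.960.
Margin = 1.960·0.039836 = 0.07808.
So the interval runs from 0.1094 to 0.2656.

(0.1094, 0.2656)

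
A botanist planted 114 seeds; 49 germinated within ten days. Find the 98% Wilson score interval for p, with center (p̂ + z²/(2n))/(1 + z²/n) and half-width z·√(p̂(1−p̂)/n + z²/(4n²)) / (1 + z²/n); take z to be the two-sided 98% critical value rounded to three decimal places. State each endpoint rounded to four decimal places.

Here p̂ = 49/114 = 0.42982 and z = 2.326 (z² = 5.410276).
1 + z²/n = 1.047459.
Adjusted center: (0.42982 + z²/(2n))/1.047459 = 0.43300.
Radicand: p̂(1−p̂)/n + z²/(4n²) = 0.002149784 + 0.000104076 = 0.002253860.
Half-width = 2.326·√0.002253860/1.047459 = 0.10542.
So the interval runs from 0.3276 to 0.5384.

(0.3276, 0.5384)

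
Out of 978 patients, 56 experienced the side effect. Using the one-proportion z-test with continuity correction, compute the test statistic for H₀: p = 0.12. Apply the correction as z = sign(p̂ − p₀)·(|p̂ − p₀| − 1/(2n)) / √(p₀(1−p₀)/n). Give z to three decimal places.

The sample proportion is 56/978 = 0.05726. p̂ − p₀ = -0.062740.
1/(2n) = 0.000511.
Corrected numerator: |-0.062740| − 0.000511 = 0.062229.
Under H₀, SE = √(p₀(1−p₀)/n) = √(0.12·0.88/978) = √0.000107975 = 0.010391.
z = (−)0.062229/0.010391 = -5.989.

z = -5.989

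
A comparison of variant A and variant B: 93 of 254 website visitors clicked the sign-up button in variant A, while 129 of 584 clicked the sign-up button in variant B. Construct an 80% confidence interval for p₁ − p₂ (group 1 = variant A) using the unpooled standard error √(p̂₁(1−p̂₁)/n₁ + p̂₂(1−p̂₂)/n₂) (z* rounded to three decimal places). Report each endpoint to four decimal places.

(0.1007, 0.1898)

p̂₁ = 0.36614, p̂₂ = 0.22089, so the observed difference is 0.14525.
Unpooled SE = √(p̂₁(1−p̂₁)/n₁ + p̂₂(1−p̂₂)/n₂) = √(0.000913709 + 0.000294688) = 0.034762.
The 80% critical value is z* = 1.282. Margin = 1.282·0.034762 = 0.04456.
CI: 0.14525 ± 0.04456 = (0.1007, 0.1898).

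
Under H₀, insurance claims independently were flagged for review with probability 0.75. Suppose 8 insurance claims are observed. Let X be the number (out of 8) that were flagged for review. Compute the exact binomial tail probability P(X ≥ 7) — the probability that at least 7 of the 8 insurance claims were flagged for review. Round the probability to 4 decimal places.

X ~ Binomial(n=8, p=0.75).
P(X ≥ 7) = C(8,7)·0.75^7·0.25^1 + C(8,8)·0.75^8·0.25^0.
= 0.266968 + 0.100113 = 0.3671.

P = 0.3671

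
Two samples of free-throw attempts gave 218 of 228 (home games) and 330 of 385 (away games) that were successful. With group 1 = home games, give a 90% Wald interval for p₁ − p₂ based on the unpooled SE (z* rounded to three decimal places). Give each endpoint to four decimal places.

(0.0621, 0.1359)

p̂₁ = 218/228 = 0.95614, p̂₂ = 330/385 = 0.85714; p̂₁ − p̂₂ = 0.09900.
Unpooled SE = √(p̂₁(1−p̂₁)/n₁ + p̂₂(1−p̂₂)/n₂) = √(0.000183930 + 0.000318049) = 0.022405.
For 90% confidence, z* = 1.645. Margin = 1.645·0.022405 = 0.03686.
CI: 0.09900 ± 0.03686 = (0.0621, 0.1359).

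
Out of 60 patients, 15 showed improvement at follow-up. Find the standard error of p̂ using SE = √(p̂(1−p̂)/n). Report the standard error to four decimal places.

Sample proportion p̂ = 15/60 = 0.25000.
p̂(1−p̂) = 0.25000·0.75000 = 0.187500.
SE = √(0.187500/60) = 0.0559.

SE = 0.0559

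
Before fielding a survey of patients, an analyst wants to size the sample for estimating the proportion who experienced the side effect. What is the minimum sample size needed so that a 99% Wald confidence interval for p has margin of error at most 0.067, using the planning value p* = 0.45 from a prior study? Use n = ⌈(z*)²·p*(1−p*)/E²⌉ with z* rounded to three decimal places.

n = 366

For 99% confidence, z* = 2.576.
p*(1−p*) = 0.2475.
(z*)²·p*(1−p*)/E² = 6.635776·0.2475/0.004489 = 365.862.
⌈365.862⌉ = 366.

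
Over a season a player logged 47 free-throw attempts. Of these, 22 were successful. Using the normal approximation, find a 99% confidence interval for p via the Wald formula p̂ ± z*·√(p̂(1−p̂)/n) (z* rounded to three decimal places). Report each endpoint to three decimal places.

The sample proportion is 22/47 = 0.46809.
SE = √(p̂(1−p̂)/n) = √(0.248981/47) = 0.072784.
z* = 2.576 at the 99% level.
Margin of error: 2.576 × 0.072784 = 0.18749.
CI: 0.46809 ± 0.18749 = (0.281, 0.656).

(0.281, 0.656)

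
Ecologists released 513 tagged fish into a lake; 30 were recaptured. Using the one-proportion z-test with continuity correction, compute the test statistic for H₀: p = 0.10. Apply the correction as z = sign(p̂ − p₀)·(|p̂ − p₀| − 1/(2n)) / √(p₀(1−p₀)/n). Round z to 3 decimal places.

z = -3.061

p̂ = 30/513 = 0.05848. p̂ − p₀ = -0.041520.
Continuity correction 1/(2n) = 1/1026 = 0.000975.
Corrected numerator: |-0.041520| − 0.000975 = 0.040545.
Under H₀, SE = √(p₀(1−p₀)/n) = √(0.10·0.90/513) = √0.000175439 = 0.013245.
z = −0.040545/0.013245 = -3.061.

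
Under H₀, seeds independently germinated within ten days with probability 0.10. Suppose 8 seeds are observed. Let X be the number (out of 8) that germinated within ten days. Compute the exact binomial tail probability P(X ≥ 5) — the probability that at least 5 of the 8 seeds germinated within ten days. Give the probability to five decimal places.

P = 0.00043

X ~ Binomial(n=8, p=0.10).
P(X ≥ 5) = C(8,5)·0.10^5·0.90^3 + C(8,6)·0.10^6·0.90^2 + C(8,7)·0.10^7·0.90^1 + C(8,8)·0.10^8·0.90^0.
= 0.000408 + 0.000023 + 0.000001 + 0.000000 = 0.00043.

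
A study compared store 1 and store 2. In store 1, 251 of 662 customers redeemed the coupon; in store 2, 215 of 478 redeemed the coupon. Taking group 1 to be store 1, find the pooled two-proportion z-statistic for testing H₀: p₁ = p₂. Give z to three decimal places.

Sample proportions: p̂₁ = 251/662 = 0.37915 and p̂₂ = 215/478 = 0.44979.
Pooled p̂ = (251+215)/(662+478) = 466/1140 = 0.40877.
SE = √[p̂(1−p̂)(1/n₁+1/n₂)] = √[0.40877·0.59123·(1/662+1/478)] ≈ 0.029507.
z = (p̂₁ − p̂₂)/SE = (0.37915 − 0.44979)/0.029507 = -0.07064/0.029507 = -2.394.

z = -2.394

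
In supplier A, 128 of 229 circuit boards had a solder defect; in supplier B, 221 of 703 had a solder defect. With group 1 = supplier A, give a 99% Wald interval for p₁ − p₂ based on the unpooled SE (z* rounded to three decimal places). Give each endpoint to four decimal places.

(0.1488, 0.3404)

p̂₁ = 128/229 = 0.55895, p̂₂ = 221/703 = 0.31437; p̂₁ − p̂₂ = 0.24458.
Unpooled SE = √(p̂₁(1−p̂₁)/n₁ + p̂₂(1−p̂₂)/n₂) = √(0.001076527 + 0.000306601) = 0.037190.
The 99% critical value is z* = 2.576. Margin of error = 0.09580.
CI: 0.24458 ± 0.09580 = (0.1488, 0.3404).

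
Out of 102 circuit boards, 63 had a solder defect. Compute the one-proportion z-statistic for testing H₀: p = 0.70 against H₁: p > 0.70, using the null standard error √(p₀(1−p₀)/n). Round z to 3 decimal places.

z = -1.815

Sample proportion p̂ = 63/102 = 0.61765.
Null standard error: √(0.70·0.30/102) = √0.002058824 = 0.045374.
z = (0.61765 − 0.70)/0.045374 = -0.08235/0.045374 = -1.815.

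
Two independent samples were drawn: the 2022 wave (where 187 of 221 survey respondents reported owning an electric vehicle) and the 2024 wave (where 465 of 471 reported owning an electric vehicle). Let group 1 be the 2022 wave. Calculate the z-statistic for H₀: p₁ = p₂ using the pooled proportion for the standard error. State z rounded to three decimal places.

z = -7.416

Sample proportions: p̂₁ = 187/221 = 0.84615 and p̂₂ = 465/471 = 0.98726.
Pooling: p̂ = 652/692 = 0.94220.
SE = √[p̂(1−p̂)(1/n₁+1/n₂)] = √[0.94220·0.05780·(1/221+1/471)] ≈ 0.019028.
z = (p̂₁ − p̂₂)/SE = (0.84615 − 0.98726)/0.019028 = -0.14111/0.019028 = -7.416.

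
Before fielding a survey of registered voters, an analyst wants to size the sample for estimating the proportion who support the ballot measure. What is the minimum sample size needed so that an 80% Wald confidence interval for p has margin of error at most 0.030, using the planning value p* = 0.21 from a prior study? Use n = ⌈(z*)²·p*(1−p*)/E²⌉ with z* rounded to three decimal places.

The 80% critical value is z* = 1.282.
p*(1−p*) = 0.1659.
Required n before rounding: 1.643524 × 0.1659 / 0.030² = 302.956.
Rounding up, n = 303.

n = 303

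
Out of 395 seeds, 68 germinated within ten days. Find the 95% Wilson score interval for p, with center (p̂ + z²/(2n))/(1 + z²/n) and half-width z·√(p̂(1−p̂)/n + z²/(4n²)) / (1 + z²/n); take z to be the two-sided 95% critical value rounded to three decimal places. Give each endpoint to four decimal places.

Here p̂ = 68/395 = 0.17215 and z = 1.960 (z² = 3.841600).
Denominator 1 + z²/n = 1 + 3.841600/395 = 1.009726.
Adjusted center: (0.17215 + z²/(2n))/1.009726 = 0.17531.
Radicand: p̂(1−p̂)/n + z²/(4n²) = 0.000360799 + 0.000006155 = 0.000366954.
Half-width = z·√(radicand)/denom = 1.960·0.019156/1.009726 = 0.03718.
CI: 0.17531 ± 0.03718 = (0.1381, 0.2125).

(0.1381, 0.2125)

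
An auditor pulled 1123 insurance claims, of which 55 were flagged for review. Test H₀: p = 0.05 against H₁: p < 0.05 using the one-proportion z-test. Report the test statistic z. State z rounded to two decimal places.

With x = 55 successes in n = 1123, p̂ = 0.04898.
Null standard error: √(0.05·0.95/1123) = √0.000042297 = 0.006504.
z = (0.04898 − 0.05)/0.006504 = -0.00102/0.006504 = -0.16.

z = -0.16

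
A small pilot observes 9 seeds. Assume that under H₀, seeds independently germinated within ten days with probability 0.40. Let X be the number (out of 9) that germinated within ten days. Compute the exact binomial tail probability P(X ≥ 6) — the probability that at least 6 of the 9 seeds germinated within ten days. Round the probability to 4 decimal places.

P = 0.0994

X is binomial with n = 9 and p = 0.40.
P(X ≥ 6) = C(9,6)·0.40^6·0.60^3 + C(9,7)·0.40^7·0.60^2 + C(9,8)·0.40^8·0.60^1 + C(9,9)·0.40^9·0.60^0.
= 0.074318 + 0.021234 + 0.003539 + 0.000262 = 0.0994.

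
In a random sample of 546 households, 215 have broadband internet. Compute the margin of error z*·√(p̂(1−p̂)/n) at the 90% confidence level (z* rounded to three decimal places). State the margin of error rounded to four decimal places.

ME = 0.0344

p̂ = 215/546 = 0.39377.
Standard error of p̂: √(0.238716/546) = √0.000437208 = 0.020910.
z* = 1.645 at the 90% level.
So ME = 0.0344.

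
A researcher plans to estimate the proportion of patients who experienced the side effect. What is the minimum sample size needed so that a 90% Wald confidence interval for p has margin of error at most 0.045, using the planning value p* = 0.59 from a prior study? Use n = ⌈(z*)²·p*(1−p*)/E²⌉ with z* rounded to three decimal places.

For 90% confidence, z* = 1.645.
p*(1−p*) = 0.59·0.41 = 0.2419.
Required n before rounding: 2.706025 × 0.2419 / 0.045² = 323.253.
⌈323.253⌉ = 324.

n = 324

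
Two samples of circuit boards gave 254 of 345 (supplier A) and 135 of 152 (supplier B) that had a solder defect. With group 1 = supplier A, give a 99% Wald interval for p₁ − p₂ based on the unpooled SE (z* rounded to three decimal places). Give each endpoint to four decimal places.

(-0.2418, -0.0621)

p̂₁ = 0.73623, p̂₂ = 0.88816, so the observed difference is -0.15193.
SE = √(0.000562883 + 0.000653510) = √0.001216393 = 0.034877.
z* = 2.576 at the 99% level. Margin = 2.576·0.034877 = 0.08984.
CI: -0.15193 ± 0.08984 = (-0.2418, -0.0621).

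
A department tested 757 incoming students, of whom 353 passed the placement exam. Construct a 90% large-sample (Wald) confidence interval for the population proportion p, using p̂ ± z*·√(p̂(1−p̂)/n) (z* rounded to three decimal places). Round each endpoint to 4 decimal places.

The sample proportion is 353/757 = 0.46631.
Standard error of p̂: √(0.248865/757) = √0.000328752 = 0.018132.
z* = 1.645 at the 90% level.
Margin = 1.645·0.018132 = 0.02983.
So the interval runs from 0.4365 to 0.4961.

(0.4365, 0.4961)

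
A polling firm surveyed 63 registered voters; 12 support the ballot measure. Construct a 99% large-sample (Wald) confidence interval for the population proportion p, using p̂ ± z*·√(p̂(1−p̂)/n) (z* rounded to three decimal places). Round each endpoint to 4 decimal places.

p̂ = 12/63 = 0.19048.
SE = √(p̂(1−p̂)/n) = √(0.154195/63) = 0.049473.
For 99% confidence, z* = 2.576.
Margin of error: 2.576 × 0.049473 = 0.12744.
Interval: 0.19048 ± 0.12744 → (0.0630, 0.3179).

(0.0630, 0.3179)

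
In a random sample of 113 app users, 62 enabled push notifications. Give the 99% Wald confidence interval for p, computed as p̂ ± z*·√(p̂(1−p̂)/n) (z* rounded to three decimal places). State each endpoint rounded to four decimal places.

With x = 62 successes in n = 113, p̂ = 0.54867.
SE(p̂) = √(0.54867·0.45133/113) = 0.046813.
The 99% critical value is z* = 2.576.
Margin of error: 2.576 × 0.046813 = 0.12059.
CI: 0.54867 ± 0.12059 = (0.4281, 0.6693).

(0.4281, 0.6693)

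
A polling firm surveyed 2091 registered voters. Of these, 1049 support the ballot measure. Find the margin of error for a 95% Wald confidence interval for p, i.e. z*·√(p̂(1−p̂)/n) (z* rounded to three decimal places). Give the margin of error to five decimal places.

ME = 0.02143

The sample proportion is 1049/2091 = 0.50167.
Standard error of p̂: √(0.249997/2091) = √0.000119559 = 0.010934.
For 95% confidence, z* = 1.960.
ME = 1.960·0.010934 = 0.02143.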